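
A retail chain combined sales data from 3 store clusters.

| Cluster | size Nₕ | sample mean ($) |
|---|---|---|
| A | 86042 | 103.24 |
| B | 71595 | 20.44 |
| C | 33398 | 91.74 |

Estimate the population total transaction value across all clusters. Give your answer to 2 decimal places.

13410310.40

A: 86042·103.24 = 8882976.08
B: 71595·20.44 = 1463401.8
C: 33398·91.74 = 3063932.52
τ̂ = Σ Nₕx̄ₕ = 13410310.40.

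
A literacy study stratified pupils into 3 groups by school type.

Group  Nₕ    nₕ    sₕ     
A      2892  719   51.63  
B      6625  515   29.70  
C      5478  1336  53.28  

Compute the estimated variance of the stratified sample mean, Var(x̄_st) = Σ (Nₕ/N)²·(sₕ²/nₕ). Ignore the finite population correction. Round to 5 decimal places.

0.75582

N = 14995; Wₕ = Nₕ/N.
group A: (2892/14995)²·51.63²/719 = 0.13790468
group B: (6625/14995)²·29.70²/515 = 0.33433704
group C: (5478/14995)²·53.28²/1336 = 0.28357836
Sum = 0.75582008 → 0.75582.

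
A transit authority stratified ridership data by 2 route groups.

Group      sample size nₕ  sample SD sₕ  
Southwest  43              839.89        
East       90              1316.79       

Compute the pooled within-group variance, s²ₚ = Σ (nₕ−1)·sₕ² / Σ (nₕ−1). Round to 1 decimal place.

1404181.2

Southwest: (43−1)·839.89² = 42·705415.2121 = 29627438.9082
East: (90−1)·1316.79² = 89·1733935.9041 = 154320295.4649
Numerator = 183947734.3731; denominator = Σ(nₕ−1) = 131.
s²ₚ = 183947734.3731/131 = 1404181.178... → 1404181.2.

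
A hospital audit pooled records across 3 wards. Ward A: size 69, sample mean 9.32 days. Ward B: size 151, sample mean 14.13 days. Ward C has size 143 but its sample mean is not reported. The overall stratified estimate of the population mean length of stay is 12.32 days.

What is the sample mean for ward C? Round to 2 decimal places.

N = 69 + 151 + 143 = 363.
Overall total = μ·N = 12.32·363 = 4472.16.
Subtract the known strata: 69·9.32 + 151·14.13 = 2776.71.
Remaining total for ward C: 4472.16 − 2776.71 = 1695.45.
Divide by its size: 1695.45 / 143 = 11.8563... → 11.86.

11.86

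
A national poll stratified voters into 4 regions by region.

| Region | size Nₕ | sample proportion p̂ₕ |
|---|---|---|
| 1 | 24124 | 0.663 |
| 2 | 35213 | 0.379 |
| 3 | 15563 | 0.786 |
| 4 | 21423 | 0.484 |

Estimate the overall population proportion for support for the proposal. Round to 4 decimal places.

0.5392

N = 24124 + 35213 + 15563 + 21423 = 96323.
Overall proportion = Σ (Nₕ/N)·p̂ₕ.
Σ Nₕp̂ₕ = 15994.212 + 13345.727 + 12232.518 + 10368.732 = 51941.189.
51941.189 / 96323 = 0.539240... → 0.5392.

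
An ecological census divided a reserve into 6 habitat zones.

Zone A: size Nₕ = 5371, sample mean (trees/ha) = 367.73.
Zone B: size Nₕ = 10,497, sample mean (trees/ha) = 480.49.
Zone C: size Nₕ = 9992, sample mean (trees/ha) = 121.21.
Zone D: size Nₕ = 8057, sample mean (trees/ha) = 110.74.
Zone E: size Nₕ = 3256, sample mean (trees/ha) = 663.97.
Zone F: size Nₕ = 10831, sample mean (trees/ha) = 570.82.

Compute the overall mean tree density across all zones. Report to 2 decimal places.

N = 5371 + 10497 + 9992 + 8057 + 3256 + 10831 = 48004.
Weight each subgroup mean by Nₕ/N and sum.
Σ Nₕx̄ₕ = 5371·367.73 + 10497·480.49 + 9992·121.21 + 8057·110.74 + 3256·663.97 + 10831·570.82 = 1975077.83 + 5043703.53 + 1211130.32 + 892232.18 + 2161886.32 + 6182551.42 = 17466581.6.
Divide by N: 17466581.6 / 48004 = 363.8568... → 363.86.

363.86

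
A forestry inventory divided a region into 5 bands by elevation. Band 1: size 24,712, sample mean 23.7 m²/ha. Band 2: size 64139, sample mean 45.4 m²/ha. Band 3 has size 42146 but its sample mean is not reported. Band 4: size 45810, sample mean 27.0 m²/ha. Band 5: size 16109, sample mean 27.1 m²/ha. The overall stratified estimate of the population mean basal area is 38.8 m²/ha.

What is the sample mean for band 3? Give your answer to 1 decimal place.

54.9

Σ Nₕx̄ₕ = N·μ, so 42146·x̄_3 = 192916·38.8 − (24712·23.7 + 64139·45.4 + 45810·27.0 + 16109·27.1).
= 7485140.8 − 5171008.9 = 2314131.9.
x̄_3 = 2314131.9 / 42146 = 54.908... → 54.9.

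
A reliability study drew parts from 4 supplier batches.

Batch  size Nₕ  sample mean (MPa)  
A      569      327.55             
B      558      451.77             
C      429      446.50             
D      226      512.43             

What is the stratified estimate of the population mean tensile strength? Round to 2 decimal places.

x̄_st = (Σ Nₕx̄ₕ) / (Σ Nₕ) = (569·327.55 + 558·451.77 + 429·446.50 + 226·512.43) / 1782
= 745821.29 / 1782 = 418.5305... → 418.53.

418.53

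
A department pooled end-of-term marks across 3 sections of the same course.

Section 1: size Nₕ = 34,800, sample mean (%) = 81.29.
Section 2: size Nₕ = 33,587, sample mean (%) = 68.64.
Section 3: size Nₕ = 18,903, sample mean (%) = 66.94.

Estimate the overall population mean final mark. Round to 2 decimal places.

73.32

x̄_st = (Σ Nₕx̄ₕ) / (Σ Nₕ) = (34800·81.29 + 33587·68.64 + 18903·66.94) / 87290
= 6399670.5 / 87290 = 73.3150... → 73.32.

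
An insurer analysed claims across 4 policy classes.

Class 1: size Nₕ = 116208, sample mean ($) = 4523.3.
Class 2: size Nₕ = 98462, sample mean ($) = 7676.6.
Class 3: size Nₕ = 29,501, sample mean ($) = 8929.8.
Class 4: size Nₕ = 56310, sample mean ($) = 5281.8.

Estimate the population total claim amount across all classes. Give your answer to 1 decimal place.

1: 116208·4523.3 = 525643646.4
2: 98462·7676.6 = 755853389.2
3: 29501·8929.8 = 263438029.8
4: 56310·5281.8 = 297418158
τ̂ = Σ Nₕx̄ₕ = 1842353223.4.

1842353223.4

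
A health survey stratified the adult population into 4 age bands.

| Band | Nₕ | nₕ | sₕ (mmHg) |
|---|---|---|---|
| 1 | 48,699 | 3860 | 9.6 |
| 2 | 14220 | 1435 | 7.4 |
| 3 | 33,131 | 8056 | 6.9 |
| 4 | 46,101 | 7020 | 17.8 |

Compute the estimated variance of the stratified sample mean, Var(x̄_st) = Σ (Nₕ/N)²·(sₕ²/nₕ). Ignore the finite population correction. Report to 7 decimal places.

N = 142151; Wₕ = Nₕ/N.
band 1: (48699/142151)²·9.6²/3860 = 0.0028021760
band 2: (14220/142151)²·7.4²/1435 = 0.0003818659
band 3: (33131/142151)²·6.9²/8056 = 0.0003210317
band 4: (46101/142151)²·17.8²/7020 = 0.0047470493
Sum = 0.0082521230 → 0.0082521.

0.0082521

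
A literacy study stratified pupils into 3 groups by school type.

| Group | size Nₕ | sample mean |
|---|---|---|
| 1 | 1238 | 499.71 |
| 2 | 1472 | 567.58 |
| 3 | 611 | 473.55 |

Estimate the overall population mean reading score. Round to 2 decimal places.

N = 1238 + 1472 + 611 = 3321.
Overall mean = Σ (Nₕ/N)·x̄ₕ — weight by population share, not a simple average.
Σ Nₕx̄ₕ = 1238·499.71 + 1472·567.58 + 611·473.55 = 618640.98 + 835477.76 + 289339.05 = 1743457.79.
Divide by N: 1743457.79 / 3321 = 524.9798... → 524.98.

524.98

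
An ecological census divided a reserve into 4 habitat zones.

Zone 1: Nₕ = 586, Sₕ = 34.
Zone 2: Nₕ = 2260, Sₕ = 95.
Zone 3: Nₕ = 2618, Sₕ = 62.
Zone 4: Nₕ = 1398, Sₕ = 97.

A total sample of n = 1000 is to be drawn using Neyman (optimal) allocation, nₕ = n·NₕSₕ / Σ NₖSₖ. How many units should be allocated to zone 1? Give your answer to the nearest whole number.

Σ NₕSₕ = 586·34 + 2260·95 + 2618·62 + 1398·97 = 532546.
Share for 1: 19924/532546 = 0.03741.
n_1 = 1000 × 0.03741 = 37.413... → 37.

37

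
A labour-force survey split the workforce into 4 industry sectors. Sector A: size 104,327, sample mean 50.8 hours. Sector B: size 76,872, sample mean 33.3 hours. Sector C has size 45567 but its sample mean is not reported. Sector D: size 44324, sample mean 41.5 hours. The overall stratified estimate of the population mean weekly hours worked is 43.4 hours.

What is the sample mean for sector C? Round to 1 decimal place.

45.3

N = 104327 + 76872 + 45567 + 44324 = 271090.
Overall total = μ·N = 43.4·271090 = 11765306.
Subtract the known strata: 104327·50.8 + 76872·33.3 + 44324·41.5 = 9699095.2.
Remaining total for sector C: 11765306 − 9699095.2 = 2066210.8.
Divide by its size: 2066210.8 / 45567 = 45.344... → 45.3.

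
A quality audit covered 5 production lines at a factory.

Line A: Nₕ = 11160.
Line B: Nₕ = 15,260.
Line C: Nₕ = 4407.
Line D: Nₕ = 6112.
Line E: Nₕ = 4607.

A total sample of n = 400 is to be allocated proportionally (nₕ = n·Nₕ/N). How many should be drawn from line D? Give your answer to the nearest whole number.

59

Share of line D = 6112/41546 = 0.14711.
Allocate 400 × 0.14711 = 58.846... → 59.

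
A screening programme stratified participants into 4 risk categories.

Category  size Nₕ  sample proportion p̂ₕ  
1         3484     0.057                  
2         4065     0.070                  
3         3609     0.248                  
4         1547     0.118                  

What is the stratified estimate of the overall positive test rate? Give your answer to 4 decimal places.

0.1228

N = 3484 + 4065 + 3609 + 1547 = 12705.
Overall proportion = Σ (Nₕ/N)·p̂ₕ.
Σ Nₕp̂ₕ = 198.588 + 284.55 + 895.032 + 182.546 = 1560.716.
1560.716 / 12705 = 0.122843... → 0.1228.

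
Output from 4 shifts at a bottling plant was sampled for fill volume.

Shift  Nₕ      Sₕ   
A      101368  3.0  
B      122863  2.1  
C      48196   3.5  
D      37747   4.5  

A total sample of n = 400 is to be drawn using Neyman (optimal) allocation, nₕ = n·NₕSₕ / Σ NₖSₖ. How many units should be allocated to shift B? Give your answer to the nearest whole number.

Σ NₕSₕ = 101368·3.0 + 122863·2.1 + 48196·3.5 + 37747·4.5 = 900663.8.
Share for B: 258012.3/900663.8 = 0.28647.
n_B = 400 × 0.28647 = 114.588... → 115.

115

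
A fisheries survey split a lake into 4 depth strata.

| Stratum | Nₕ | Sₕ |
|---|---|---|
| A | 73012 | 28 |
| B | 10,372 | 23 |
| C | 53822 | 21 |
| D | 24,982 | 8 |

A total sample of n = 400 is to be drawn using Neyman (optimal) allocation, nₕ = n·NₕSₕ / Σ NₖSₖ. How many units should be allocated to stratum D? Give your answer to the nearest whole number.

22

A: NₕSₕ = 73012·28 = 2044336
B: NₕSₕ = 10372·23 = 238556
C: NₕSₕ = 53822·21 = 1130262
D: NₕSₕ = 24982·8 = 199856
Σ NₕSₕ = 3613010.
n_D = 400·199856/3613010 = 22.126... → 22.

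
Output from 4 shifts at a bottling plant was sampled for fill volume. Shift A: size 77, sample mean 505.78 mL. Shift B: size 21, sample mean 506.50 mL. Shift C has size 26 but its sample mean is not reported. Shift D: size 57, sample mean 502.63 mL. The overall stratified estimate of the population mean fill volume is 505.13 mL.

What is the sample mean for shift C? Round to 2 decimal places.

N = 77 + 21 + 26 + 57 = 181.
Overall total = μ·N = 505.13·181 = 91428.53.
Subtract the known strata: 77·505.78 + 21·506.50 + 57·502.63 = 78231.47.
Remaining total for shift C: 91428.53 − 78231.47 = 13197.06.
Divide by its size: 13197.06 / 26 = 507.5792... → 507.58.

507.58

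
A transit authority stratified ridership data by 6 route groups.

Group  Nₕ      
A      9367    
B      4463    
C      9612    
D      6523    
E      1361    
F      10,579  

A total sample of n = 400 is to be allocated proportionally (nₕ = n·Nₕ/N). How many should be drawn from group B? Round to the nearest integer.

43

Share of group B = 4463/41905 = 0.10650.
Allocate 400 × 0.10650 = 42.601... → 43.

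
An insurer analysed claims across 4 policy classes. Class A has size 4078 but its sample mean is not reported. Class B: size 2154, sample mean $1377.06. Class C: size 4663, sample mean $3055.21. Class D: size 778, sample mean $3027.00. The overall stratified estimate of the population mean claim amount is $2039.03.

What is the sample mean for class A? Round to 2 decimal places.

Σ Nₕx̄ₕ = N·μ, so 4078·x̄_A = 11673·2039.03 − (2154·1377.06 + 4663·3055.21 + 778·3027.00).
= 23801597.19 − 19567637.47 = 4233959.72.
x̄_A = 4233959.72 / 4078 = 1038.2442... → 1038.24.

1038.24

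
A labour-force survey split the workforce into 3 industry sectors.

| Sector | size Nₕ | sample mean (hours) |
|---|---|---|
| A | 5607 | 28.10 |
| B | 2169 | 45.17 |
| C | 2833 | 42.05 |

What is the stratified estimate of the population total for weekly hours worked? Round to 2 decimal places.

374658.08

Population total = Σ Nₕ·x̄ₕ (each stratum's size times its mean).
5607·28.10 + 2169·45.17 + 2833·42.05 = 157556.7 + 97973.73 + 119127.65 = 374658.08.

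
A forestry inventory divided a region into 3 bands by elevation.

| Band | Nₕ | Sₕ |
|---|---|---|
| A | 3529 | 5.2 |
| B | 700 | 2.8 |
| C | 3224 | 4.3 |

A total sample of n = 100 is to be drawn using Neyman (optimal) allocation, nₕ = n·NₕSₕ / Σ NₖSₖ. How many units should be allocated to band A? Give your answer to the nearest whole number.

54

A: NₕSₕ = 3529·5.2 = 18350.8
B: NₕSₕ = 700·2.8 = 1960
C: NₕSₕ = 3224·4.3 = 13863.2
Σ NₕSₕ = 34174.
n_A = 100·18350.8/34174 = 53.698... → 54.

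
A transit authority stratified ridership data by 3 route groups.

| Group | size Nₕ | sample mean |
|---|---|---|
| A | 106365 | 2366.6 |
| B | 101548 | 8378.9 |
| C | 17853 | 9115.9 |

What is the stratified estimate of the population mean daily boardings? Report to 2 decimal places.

5604.61

N = 106365 + 101548 + 17853 = 225766.
Weight each subgroup mean by Nₕ/N and sum.
Σ Nₕx̄ₕ = 106365·2366.6 + 101548·8378.9 + 17853·9115.9 = 251723409 + 850860537.2 + 162746162.7 = 1265330108.9.
Divide by N: 1265330108.9 / 225766 = 5604.6088... → 5604.61.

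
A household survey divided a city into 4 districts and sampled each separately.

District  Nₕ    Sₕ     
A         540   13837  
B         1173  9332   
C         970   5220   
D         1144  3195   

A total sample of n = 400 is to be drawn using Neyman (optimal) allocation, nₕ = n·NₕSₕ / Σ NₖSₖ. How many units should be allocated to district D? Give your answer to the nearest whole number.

Σ NₕSₕ = 540·13837 + 1173·9332 + 970·5220 + 1144·3195 = 27136896.
Share for D: 3655080/27136896 = 0.13469.
n_D = 400 × 0.13469 = 53.876... → 54.

54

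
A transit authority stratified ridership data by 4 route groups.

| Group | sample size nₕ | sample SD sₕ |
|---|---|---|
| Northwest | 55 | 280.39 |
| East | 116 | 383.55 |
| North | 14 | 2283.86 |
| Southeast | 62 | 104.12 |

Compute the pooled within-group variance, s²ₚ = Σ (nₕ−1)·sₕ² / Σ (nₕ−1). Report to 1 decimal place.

368858.6

Northwest: (55−1)·280.39² = 54·78618.5521 = 4245401.8134
East: (116−1)·383.55² = 115·147110.6025 = 16917719.2875
North: (14−1)·2283.86² = 13·5216016.4996 = 67808214.4948
Southeast: (62−1)·104.12² = 61·10840.9744 = 661299.4384
Numerator = 89632635.0341; denominator = Σ(nₕ−1) = 243.
s²ₚ = 89632635.0341/243 = 368858.580... → 368858.6.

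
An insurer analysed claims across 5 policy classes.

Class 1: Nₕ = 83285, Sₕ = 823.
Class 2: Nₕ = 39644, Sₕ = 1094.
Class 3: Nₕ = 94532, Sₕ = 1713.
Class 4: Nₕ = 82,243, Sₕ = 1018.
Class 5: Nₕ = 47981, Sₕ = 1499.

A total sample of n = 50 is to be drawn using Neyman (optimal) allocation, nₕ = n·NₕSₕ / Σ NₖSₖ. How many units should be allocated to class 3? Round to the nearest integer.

1: NₕSₕ = 83285·823 = 68543555
2: NₕSₕ = 39644·1094 = 43370536
3: NₕSₕ = 94532·1713 = 161933316
4: NₕSₕ = 82243·1018 = 83723374
5: NₕSₕ = 47981·1499 = 71923519
Σ NₕSₕ = 429494300.
n_3 = 50·161933316/429494300 = 18.852... → 19.

19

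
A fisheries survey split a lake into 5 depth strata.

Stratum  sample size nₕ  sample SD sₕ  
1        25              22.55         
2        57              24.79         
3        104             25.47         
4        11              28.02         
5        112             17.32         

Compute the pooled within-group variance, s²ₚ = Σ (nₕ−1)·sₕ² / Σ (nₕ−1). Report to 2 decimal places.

Degrees of freedom: 24 + 56 + 103 + 10 + 111 = 304.
Σ(nₕ−1)sₕ² = 24·508.5025 + 56·614.5441 + 103·648.7209 + 10·785.1204 + 111·299.9824 = 154586.0327.
s²ₚ = 154586.0327 / 304 = 508.5067... → 508.51.

508.51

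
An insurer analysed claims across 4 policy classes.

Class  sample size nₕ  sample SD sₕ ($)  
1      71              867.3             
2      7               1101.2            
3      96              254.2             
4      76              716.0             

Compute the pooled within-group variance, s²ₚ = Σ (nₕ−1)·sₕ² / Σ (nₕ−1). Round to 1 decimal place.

424871.4

Degrees of freedom: 70 + 6 + 95 + 75 = 246.
Σ(nₕ−1)sₕ² = 70·752209.29 + 6·1212641.44 + 95·64617.64 + 75·512656 = 104518374.74.
s²ₚ = 104518374.74 / 246 = 424871.442... → 424871.4.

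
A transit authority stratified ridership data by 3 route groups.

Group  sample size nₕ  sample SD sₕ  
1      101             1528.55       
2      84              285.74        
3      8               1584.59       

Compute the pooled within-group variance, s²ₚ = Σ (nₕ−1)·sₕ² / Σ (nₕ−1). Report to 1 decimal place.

1357893.3

Degrees of freedom: 100 + 83 + 7 = 190.
Σ(nₕ−1)sₕ² = 100·2336465.1025 + 83·81647.3476 + 7·2510925.4681 = 257999718.3775.
s²ₚ = 257999718.3775 / 190 = 1357893.255... → 1357893.3.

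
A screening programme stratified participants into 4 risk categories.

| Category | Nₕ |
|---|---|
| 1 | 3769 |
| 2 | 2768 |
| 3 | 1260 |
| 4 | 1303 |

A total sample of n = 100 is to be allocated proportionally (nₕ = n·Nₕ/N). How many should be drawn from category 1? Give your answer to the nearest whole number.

41

Share of category 1 = 3769/9100 = 0.41418.
Allocate 100 × 0.41418 = 41.418... → 41.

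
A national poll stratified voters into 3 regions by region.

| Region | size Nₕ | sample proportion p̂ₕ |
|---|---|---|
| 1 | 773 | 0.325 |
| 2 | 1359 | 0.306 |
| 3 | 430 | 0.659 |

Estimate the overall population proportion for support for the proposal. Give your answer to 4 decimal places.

N = 773 + 1359 + 430 = 2562.
Overall proportion = Σ (Nₕ/N)·p̂ₕ.
Σ Nₕp̂ₕ = 251.225 + 415.854 + 283.37 = 950.449.
950.449 / 2562 = 0.370979... → 0.3710.

0.3710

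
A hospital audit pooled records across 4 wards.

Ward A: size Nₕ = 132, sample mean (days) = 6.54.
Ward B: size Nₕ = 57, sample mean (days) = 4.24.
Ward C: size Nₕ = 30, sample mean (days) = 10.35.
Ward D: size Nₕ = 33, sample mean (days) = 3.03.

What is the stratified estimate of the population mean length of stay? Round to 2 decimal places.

N = 252; weights Wₕ = Nₕ/N = (0.5238, 0.2262, 0.1190, 0.1310).
x̄_st = Σ Wₕ·x̄ₕ = 0.5238·6.54 + 0.2262·4.24 + 0.1190·10.35 + 0.1310·3.03 ≈ 6.0137...
→ 6.01.

6.01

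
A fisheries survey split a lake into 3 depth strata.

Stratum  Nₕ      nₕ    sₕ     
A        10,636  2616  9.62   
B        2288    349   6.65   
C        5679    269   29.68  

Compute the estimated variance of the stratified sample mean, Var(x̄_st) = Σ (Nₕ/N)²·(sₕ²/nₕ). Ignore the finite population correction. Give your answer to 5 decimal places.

0.31866

N = 18603; Wₕ = Nₕ/N.
stratum A: (10636/18603)²·9.62²/2616 = 0.01156387
stratum B: (2288/18603)²·6.65²/349 = 0.00191674
stratum C: (5679/18603)²·29.68²/269 = 0.30517804
Sum = 0.31865865 → 0.31866.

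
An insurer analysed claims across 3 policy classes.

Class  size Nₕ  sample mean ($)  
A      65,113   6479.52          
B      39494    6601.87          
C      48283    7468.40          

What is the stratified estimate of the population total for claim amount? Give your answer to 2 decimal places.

Estimate total by summing Nₕ·x̄ₕ over strata.
65113·6479.52 + 39494·6601.87 + 48283·7468.40 = 421900985.76 + 260734253.78 + 360596757.2 = 1043231996.74.

1043231996.74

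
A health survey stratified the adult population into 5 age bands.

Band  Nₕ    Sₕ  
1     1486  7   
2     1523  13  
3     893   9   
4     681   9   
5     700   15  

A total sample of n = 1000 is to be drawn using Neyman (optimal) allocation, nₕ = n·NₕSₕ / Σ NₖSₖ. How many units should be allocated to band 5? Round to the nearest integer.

Σ NₕSₕ = 1486·7 + 1523·13 + 893·9 + 681·9 + 700·15 = 54867.
Share for 5: 10500/54867 = 0.19137.
n_5 = 1000 × 0.19137 = 191.372... → 191.

191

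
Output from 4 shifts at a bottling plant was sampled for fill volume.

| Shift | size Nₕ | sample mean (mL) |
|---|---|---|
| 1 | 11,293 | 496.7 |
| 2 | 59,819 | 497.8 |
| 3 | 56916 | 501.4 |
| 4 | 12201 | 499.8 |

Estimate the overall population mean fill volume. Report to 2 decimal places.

N = 140229; weights Wₕ = Nₕ/N = (0.0805, 0.4266, 0.4059, 0.0870).
x̄_st = Σ Wₕ·x̄ₕ = 0.0805·496.7 + 0.4266·497.8 + 0.4059·501.4 + 0.0870·499.8 ≈ 499.3466...
→ 499.35.

499.35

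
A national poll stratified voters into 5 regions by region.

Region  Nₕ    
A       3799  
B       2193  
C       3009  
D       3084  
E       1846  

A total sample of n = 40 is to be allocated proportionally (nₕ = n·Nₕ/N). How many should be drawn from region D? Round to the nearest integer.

9

N = 3799 + 2193 + 3009 + 3084 + 1846 = 13931.
n_D = 40·3084/13931 = 8.855... → 9.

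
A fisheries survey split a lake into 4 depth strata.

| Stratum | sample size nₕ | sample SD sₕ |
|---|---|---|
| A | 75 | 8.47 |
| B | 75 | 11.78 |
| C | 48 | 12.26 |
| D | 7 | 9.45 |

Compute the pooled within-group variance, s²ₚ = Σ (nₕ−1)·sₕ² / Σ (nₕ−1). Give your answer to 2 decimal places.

A: (75−1)·8.47² = 74·71.7409 = 5308.8266
B: (75−1)·11.78² = 74·138.7684 = 10268.8616
C: (48−1)·12.26² = 47·150.3076 = 7064.4572
D: (7−1)·9.45² = 6·89.3025 = 535.815
Numerator = 23177.9604; denominator = Σ(nₕ−1) = 201.
s²ₚ = 23177.9604/201 = 115.3132... → 115.31.

115.31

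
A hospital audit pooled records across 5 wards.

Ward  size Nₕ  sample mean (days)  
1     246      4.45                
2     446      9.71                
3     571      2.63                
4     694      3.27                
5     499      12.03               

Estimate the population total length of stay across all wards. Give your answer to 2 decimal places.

1: 246·4.45 = 1094.7
2: 446·9.71 = 4330.66
3: 571·2.63 = 1501.73
4: 694·3.27 = 2269.38
5: 499·12.03 = 6002.97
τ̂ = Σ Nₕx̄ₕ = 15199.44.

15199.44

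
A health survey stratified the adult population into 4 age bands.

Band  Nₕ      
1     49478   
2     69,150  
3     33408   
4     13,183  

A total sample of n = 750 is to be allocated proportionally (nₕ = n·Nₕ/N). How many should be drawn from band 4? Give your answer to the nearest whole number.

60

Share of band 4 = 13183/165219 = 0.07979.
Allocate 750 × 0.07979 = 59.843... → 60.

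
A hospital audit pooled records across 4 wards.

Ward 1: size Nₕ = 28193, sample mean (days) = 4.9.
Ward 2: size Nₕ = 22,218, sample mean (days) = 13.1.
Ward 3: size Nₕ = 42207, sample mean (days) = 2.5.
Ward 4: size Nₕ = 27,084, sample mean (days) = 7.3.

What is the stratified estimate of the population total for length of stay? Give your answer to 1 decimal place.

Population total = Σ Nₕ·x̄ₕ (each stratum's size times its mean).
28193·4.9 + 22218·13.1 + 42207·2.5 + 27084·7.3 = 138145.7 + 291055.8 + 105517.5 + 197713.2 = 732432.2.

732432.2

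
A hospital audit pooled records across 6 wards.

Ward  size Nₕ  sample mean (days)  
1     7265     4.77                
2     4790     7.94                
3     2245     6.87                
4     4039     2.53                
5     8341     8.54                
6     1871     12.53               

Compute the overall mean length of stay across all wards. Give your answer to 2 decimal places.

6.76

N = 28551; weights Wₕ = Nₕ/N = (0.2545, 0.1678, 0.0786, 0.1415, 0.2921, 0.0655).
x̄_st = Σ Wₕ·x̄ₕ = 0.2545·4.77 + 0.1678·7.94 + 0.0786·6.87 + 0.1415·2.53 + 0.2921·8.54 + 0.0655·12.53 ≈ 6.7600...
→ 6.76.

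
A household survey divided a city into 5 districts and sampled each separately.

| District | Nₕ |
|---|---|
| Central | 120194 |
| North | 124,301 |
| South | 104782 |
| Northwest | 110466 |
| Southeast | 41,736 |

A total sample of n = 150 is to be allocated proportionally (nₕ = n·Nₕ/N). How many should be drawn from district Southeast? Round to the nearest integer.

12

Share of district Southeast = 41736/501479 = 0.08323.
Allocate 150 × 0.08323 = 12.484... → 12.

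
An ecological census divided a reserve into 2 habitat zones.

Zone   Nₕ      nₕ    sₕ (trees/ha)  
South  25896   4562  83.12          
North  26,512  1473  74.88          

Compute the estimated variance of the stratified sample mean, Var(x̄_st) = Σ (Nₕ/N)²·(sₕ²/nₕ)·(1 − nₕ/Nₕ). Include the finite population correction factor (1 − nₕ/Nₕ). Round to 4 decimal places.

N = 52408. Term for each stratum: Wₕ²sₕ²/nₕ·(1−nₕ/Nₕ).
Var(x̄_st) = 0.3046250 + 0.9200114 = 1.2246365 → 1.2246.

1.2246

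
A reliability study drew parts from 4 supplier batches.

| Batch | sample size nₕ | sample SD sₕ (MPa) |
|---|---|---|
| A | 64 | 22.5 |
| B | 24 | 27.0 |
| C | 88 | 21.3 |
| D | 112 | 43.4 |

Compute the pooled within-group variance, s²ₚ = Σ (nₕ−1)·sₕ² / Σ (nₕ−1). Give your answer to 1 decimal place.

1046.5

Degrees of freedom: 63 + 23 + 87 + 111 = 284.
Σ(nₕ−1)sₕ² = 63·506.25 + 23·729 + 87·453.69 + 111·1883.56 = 297206.94.
s²ₚ = 297206.94 / 284 = 1046.503... → 1046.5.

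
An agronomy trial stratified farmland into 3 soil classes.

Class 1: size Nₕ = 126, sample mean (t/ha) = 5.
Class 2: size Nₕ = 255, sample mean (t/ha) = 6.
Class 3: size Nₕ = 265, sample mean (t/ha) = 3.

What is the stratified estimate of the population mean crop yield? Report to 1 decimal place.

4.6

x̄_st = (Σ Nₕx̄ₕ) / (Σ Nₕ) = (126·5 + 255·6 + 265·3) / 646
= 2955 / 646 = 4.574... → 4.6.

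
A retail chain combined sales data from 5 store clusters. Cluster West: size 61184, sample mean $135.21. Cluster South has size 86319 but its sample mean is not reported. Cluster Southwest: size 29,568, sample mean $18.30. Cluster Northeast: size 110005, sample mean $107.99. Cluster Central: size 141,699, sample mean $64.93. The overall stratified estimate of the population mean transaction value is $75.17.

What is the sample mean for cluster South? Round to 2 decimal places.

27.08

Σ Nₕx̄ₕ = N·μ, so 86319·x̄_South = 428775·75.17 − (61184·135.21 + 29568·18.30 + 110005·107.99 + 141699·64.93).
= 32231016.75 − 29893739.06 = 2337277.69.
x̄_South = 2337277.69 / 86319 = 27.0772... → 27.08.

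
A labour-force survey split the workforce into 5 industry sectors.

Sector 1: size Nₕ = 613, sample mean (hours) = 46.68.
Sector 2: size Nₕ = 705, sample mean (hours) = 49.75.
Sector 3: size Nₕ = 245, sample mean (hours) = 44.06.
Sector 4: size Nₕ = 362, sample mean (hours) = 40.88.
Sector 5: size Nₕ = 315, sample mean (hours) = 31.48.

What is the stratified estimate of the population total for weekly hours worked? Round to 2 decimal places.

99198.05

1: 613·46.68 = 28614.84
2: 705·49.75 = 35073.75
3: 245·44.06 = 10794.7
4: 362·40.88 = 14798.56
5: 315·31.48 = 9916.2
τ̂ = Σ Nₕx̄ₕ = 99198.05.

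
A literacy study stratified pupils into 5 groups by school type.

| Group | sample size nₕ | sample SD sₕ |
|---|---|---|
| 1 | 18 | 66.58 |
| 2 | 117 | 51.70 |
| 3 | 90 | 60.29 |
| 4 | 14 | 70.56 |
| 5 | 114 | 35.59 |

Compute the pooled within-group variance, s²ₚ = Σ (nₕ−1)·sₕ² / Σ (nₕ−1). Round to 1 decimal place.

2634.4

Degrees of freedom: 17 + 116 + 89 + 13 + 113 = 348.
Σ(nₕ−1)sₕ² = 17·4432.8964 + 116·2672.89 + 89·3634.8841 + 13·4978.7136 + 113·1266.6481 = 916773.6758.
s²ₚ = 916773.6758 / 348 = 2634.407... → 2634.4.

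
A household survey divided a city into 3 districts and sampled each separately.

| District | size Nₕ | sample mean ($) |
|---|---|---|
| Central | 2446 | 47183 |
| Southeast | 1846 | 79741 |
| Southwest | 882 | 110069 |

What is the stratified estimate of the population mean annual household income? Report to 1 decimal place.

69519.2

x̄_st = (Σ Nₕx̄ₕ) / (Σ Nₕ) = (2446·47183 + 1846·79741 + 882·110069) / 5174
= 359692362 / 5174 = 69519.204... → 69519.2.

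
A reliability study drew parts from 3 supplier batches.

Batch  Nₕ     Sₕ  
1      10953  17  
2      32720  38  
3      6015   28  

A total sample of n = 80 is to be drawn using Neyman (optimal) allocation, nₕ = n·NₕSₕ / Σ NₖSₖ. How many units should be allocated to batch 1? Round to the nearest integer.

1: NₕSₕ = 10953·17 = 186201
2: NₕSₕ = 32720·38 = 1243360
3: NₕSₕ = 6015·28 = 168420
Σ NₕSₕ = 1597981.
n_1 = 80·186201/1597981 = 9.322... → 9.

9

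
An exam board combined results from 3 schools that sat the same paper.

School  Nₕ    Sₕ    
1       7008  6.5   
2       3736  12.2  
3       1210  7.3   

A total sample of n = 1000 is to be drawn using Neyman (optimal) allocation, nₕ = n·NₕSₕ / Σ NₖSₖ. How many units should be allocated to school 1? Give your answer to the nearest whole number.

456

Σ NₕSₕ = 7008·6.5 + 3736·12.2 + 1210·7.3 = 99964.2.
Share for 1: 45552/99964.2 = 0.45568.
n_1 = 1000 × 0.45568 = 455.683... → 456.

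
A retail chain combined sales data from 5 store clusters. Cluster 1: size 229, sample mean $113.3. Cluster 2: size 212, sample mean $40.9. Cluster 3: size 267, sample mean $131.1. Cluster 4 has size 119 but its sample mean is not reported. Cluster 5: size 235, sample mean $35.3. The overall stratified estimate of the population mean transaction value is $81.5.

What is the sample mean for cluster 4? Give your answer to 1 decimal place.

N = 229 + 212 + 267 + 119 + 235 = 1062.
Overall total = μ·N = 81.5·1062 = 86553.
Subtract the known strata: 229·113.3 + 212·40.9 + 267·131.1 + 235·35.3 = 77915.7.
Remaining total for cluster 4: 86553 − 77915.7 = 8637.3.
Divide by its size: 8637.3 / 119 = 72.582... → 72.6.

72.6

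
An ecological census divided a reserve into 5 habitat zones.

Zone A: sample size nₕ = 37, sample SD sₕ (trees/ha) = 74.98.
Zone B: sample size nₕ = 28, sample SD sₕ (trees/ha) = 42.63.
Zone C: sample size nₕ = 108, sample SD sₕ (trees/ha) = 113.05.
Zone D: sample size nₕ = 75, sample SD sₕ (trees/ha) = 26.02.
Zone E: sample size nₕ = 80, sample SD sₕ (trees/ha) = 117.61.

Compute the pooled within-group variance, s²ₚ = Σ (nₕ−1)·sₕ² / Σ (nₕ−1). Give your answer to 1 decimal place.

Degrees of freedom: 36 + 27 + 107 + 74 + 79 = 323.
Σ(nₕ−1)sₕ² = 36·5622.0004 + 27·1817.3169 + 107·12780.3025 + 74·677.0404 + 79·13832.1121 = 2761789.7837.
s²ₚ = 2761789.7837 / 323 = 8550.433... → 8550.4.

8550.4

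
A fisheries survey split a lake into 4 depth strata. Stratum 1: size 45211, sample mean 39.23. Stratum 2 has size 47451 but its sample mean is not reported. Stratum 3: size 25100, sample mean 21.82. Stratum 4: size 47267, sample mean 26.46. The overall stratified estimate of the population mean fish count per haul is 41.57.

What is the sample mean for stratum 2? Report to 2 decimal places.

69.30

N = 45211 + 47451 + 25100 + 47267 = 165029.
Overall total = μ·N = 41.57·165029 = 6860255.53.
Subtract the known strata: 45211·39.23 + 25100·21.82 + 47267·26.46 = 3571994.35.
Remaining total for stratum 2: 6860255.53 − 3571994.35 = 3288261.18.
Divide by its size: 3288261.18 / 47451 = 69.2980... → 69.30.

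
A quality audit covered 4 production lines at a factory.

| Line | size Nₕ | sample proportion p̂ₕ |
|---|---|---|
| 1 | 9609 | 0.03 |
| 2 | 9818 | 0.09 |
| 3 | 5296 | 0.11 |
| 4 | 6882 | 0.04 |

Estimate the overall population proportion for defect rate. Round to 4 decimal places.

Wₕ = Nₕ/N with N = 31605: 0.3040, 0.3106, 0.1676, 0.2178.
p̂_st = 0.3040·0.03 + 0.3106·0.09 + 0.1676·0.11 + 0.2178·0.04 ≈ 0.064222... → 0.0642.

0.0642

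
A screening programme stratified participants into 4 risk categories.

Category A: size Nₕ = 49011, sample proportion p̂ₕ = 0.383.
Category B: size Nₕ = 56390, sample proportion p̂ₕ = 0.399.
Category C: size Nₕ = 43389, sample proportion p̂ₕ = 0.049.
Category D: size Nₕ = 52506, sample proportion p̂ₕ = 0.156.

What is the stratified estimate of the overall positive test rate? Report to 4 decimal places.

Wₕ = Nₕ/N with N = 201296: 0.2435, 0.2801, 0.2155, 0.2608.
p̂_st = 0.2435·0.383 + 0.2801·0.399 + 0.2155·0.049 + 0.2608·0.156 ≈ 0.256278... → 0.2563.

0.2563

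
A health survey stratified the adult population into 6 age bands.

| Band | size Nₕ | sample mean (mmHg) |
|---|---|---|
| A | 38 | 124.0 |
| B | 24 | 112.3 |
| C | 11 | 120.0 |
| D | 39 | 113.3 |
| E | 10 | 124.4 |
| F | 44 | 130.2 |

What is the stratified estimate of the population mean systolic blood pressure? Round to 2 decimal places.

121.20

N = 166; weights Wₕ = Nₕ/N = (0.2289, 0.1446, 0.0663, 0.2349, 0.0602, 0.2651).
x̄_st = Σ Wₕ·x̄ₕ = 0.2289·124.0 + 0.1446·112.3 + 0.0663·120.0 + 0.2349·113.3 + 0.0602·124.4 + 0.2651·130.2 ≈ 121.1970...
→ 121.20.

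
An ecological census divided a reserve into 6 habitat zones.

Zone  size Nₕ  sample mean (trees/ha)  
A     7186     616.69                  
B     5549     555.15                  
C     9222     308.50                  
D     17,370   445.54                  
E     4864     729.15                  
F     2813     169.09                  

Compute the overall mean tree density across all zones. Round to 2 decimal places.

470.56

N = 47004; weights Wₕ = Nₕ/N = (0.1529, 0.1181, 0.1962, 0.3695, 0.1035, 0.0598).
x̄_st = Σ Wₕ·x̄ₕ = 0.1529·616.69 + 0.1181·555.15 + 0.1962·308.50 + 0.3695·445.54 + 0.1035·729.15 + 0.0598·169.09 ≈ 470.5624...
→ 470.56.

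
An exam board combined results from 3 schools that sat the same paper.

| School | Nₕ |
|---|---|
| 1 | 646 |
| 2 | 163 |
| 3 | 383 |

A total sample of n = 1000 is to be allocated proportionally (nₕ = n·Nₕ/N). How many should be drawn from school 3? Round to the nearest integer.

Share of school 3 = 383/1192 = 0.32131.
Allocate 1000 × 0.32131 = 321.309... → 321.

321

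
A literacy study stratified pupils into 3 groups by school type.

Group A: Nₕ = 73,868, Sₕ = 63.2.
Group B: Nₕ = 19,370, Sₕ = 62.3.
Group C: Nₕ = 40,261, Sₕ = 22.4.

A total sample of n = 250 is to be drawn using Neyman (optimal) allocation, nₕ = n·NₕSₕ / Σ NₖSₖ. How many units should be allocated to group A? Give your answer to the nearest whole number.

Σ NₕSₕ = 73868·63.2 + 19370·62.3 + 40261·22.4 = 6777055.
Share for A: 4668457.6/6777055 = 0.68886.
n_A = 250 × 0.68886 = 172.216... → 172.

172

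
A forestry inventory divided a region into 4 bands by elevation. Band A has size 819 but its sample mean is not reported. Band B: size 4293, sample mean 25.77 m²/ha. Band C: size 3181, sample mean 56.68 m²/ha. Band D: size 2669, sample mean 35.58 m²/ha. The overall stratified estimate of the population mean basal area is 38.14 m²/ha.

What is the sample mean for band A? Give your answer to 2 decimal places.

39.31

Σ Nₕx̄ₕ = N·μ, so 819·x̄_A = 10962·38.14 − (4293·25.77 + 3181·56.68 + 2669·35.58).
= 418090.68 − 385892.71 = 32197.97.
x̄_A = 32197.97 / 819 = 39.3138... → 39.31.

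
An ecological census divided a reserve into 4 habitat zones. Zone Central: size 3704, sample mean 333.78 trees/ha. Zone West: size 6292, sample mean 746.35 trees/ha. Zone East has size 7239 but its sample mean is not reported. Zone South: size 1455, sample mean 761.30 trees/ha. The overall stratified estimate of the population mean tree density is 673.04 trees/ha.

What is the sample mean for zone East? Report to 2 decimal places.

765.17

Σ Nₕx̄ₕ = N·μ, so 7239·x̄_East = 18690·673.04 − (3704·333.78 + 6292·746.35 + 1455·761.30).
= 12579117.6 − 7040046.82 = 5539070.78.
x̄_East = 5539070.78 / 7239 = 765.1707... → 765.17.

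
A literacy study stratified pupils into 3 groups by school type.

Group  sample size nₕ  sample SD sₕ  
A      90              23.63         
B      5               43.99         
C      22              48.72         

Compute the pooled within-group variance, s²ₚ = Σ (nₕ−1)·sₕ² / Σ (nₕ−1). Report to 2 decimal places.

Degrees of freedom: 89 + 4 + 21 = 114.
Σ(nₕ−1)sₕ² = 89·558.3769 + 4·1935.1201 + 21·2373.6384 = 107282.4309.
s²ₚ = 107282.4309 / 114 = 941.0740... → 941.07.

941.07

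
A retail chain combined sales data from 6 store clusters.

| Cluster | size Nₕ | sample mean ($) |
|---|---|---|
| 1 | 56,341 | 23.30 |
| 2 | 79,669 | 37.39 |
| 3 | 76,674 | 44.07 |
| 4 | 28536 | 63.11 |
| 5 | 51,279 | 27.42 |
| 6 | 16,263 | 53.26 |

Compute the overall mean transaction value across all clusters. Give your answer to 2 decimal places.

38.03

N = 56341 + 79669 + 76674 + 28536 + 51279 + 16263 = 308762.
Weight each subgroup mean by Nₕ/N and sum.
Σ Nₕx̄ₕ = 56341·23.30 + 79669·37.39 + 76674·44.07 + 28536·63.11 + 51279·27.42 + 16263·53.26 = 1312745.3 + 2978823.91 + 3379023.18 + 1800906.96 + 1406070.18 + 866167.38 = 11743736.91.
Divide by N: 11743736.91 / 308762 = 38.0349... → 38.03.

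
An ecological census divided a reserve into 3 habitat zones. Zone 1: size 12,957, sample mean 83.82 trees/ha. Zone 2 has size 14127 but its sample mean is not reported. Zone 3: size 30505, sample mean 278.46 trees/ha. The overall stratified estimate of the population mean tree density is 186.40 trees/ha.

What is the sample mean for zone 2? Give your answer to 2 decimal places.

N = 12957 + 14127 + 30505 = 57589.
Overall total = μ·N = 186.40·57589 = 10734589.6.
Subtract the known strata: 12957·83.82 + 30505·278.46 = 9580478.04.
Remaining total for zone 2: 10734589.6 − 9580478.04 = 1154111.56.
Divide by its size: 1154111.56 / 14127 = 81.6954... → 81.70.

81.70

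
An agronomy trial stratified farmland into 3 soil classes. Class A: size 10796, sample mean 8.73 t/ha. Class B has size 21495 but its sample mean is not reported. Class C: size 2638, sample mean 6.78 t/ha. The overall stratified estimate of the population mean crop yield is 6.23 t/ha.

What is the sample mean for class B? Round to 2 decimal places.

4.91

Σ Nₕx̄ₕ = N·μ, so 21495·x̄_B = 34929·6.23 − (10796·8.73 + 2638·6.78).
= 217607.67 − 112134.72 = 105472.95.
x̄_B = 105472.95 / 21495 = 4.9069... → 4.91.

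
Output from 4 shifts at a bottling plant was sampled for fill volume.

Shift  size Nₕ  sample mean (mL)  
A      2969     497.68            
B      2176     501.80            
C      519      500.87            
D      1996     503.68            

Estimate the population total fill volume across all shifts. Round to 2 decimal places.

3834825.53

A: 2969·497.68 = 1477611.92
B: 2176·501.80 = 1091916.8
C: 519·500.87 = 259951.53
D: 1996·503.68 = 1005345.28
τ̂ = Σ Nₕx̄ₕ = 3834825.53.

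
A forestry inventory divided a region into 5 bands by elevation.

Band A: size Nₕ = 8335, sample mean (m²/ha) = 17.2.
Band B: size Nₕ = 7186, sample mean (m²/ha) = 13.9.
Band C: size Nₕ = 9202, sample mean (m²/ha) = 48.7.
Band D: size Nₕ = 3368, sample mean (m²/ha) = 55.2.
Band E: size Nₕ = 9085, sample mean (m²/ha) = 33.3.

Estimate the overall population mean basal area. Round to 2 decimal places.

31.74

N = 37176; weights Wₕ = Nₕ/N = (0.2242, 0.1933, 0.2475, 0.0906, 0.2444).
x̄_st = Σ Wₕ·x̄ₕ = 0.2242·17.2 + 0.1933·13.9 + 0.2475·48.7 + 0.0906·55.2 + 0.2444·33.3 ≈ 31.7363...
→ 31.74.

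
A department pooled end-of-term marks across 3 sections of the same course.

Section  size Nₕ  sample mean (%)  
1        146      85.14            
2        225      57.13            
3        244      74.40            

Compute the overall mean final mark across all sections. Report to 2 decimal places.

x̄_st = (Σ Nₕx̄ₕ) / (Σ Nₕ) = (146·85.14 + 225·57.13 + 244·74.40) / 615
= 43438.29 / 615 = 70.6314... → 70.63.

70.63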